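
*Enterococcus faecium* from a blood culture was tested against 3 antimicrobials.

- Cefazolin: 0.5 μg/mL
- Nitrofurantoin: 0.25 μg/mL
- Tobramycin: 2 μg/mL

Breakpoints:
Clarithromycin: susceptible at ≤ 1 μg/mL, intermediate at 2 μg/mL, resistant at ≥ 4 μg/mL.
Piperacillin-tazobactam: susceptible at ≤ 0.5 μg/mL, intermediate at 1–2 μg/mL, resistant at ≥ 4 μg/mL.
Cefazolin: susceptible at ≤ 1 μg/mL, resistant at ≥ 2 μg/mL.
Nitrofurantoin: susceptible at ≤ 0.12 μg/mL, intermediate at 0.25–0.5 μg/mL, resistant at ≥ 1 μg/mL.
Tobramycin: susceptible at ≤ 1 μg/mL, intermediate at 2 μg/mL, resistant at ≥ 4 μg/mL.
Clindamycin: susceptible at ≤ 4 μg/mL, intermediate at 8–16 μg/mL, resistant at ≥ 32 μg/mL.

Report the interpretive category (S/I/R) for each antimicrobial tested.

S, I, I

Cefazolin: 0.5 μg/mL is ≤ 1 μg/mL ⇒ S
Nitrofurantoin: 0.25 μg/mL is in 0.25–0.5 μg/mL → I
Tobramycin 2 μg/mL: = 2 μg/mL → I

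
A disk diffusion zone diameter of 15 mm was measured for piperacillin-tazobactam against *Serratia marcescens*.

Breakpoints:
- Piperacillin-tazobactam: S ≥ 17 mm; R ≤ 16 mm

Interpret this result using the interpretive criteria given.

R

Piperacillin-tazobactam (15 mm) ≤ 16 mm — R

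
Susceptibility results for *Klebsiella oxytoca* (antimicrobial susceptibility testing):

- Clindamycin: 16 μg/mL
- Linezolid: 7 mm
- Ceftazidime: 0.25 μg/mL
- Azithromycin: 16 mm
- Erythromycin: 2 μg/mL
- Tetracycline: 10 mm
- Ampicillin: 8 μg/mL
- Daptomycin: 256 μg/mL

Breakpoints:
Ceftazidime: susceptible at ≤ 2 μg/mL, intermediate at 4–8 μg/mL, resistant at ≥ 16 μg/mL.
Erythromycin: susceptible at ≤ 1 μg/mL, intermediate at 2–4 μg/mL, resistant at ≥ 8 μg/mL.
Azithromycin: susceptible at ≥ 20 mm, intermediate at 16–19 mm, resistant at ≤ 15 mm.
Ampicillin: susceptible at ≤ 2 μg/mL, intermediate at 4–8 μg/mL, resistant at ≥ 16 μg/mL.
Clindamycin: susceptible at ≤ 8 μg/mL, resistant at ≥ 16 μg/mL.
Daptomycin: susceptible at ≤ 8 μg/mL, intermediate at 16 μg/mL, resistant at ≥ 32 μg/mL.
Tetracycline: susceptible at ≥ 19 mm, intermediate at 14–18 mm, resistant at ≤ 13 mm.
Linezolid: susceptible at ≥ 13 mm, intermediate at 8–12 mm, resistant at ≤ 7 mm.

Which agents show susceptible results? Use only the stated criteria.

Clindamycin (16 μg/mL) ≥ 16 μg/mL — R
Linezolid 7 mm: ≤ 7 mm — resistant
Ceftazidime 0.25 μg/mL: ≤ 2 μg/mL ⇒ Susceptible
Azithromycin 16 mm: in 16–19 mm → Intermediate
Erythromycin (2 μg/mL) in 2–4 μg/mL → Intermediate
Tetracycline (10 mm) ≤ 13 mm ⇒ R
Ampicillin 8 μg/mL: in 4–8 μg/mL — Intermediate
Daptomycin 256 μg/mL: ≥ 32 μg/mL — R

ceftazidime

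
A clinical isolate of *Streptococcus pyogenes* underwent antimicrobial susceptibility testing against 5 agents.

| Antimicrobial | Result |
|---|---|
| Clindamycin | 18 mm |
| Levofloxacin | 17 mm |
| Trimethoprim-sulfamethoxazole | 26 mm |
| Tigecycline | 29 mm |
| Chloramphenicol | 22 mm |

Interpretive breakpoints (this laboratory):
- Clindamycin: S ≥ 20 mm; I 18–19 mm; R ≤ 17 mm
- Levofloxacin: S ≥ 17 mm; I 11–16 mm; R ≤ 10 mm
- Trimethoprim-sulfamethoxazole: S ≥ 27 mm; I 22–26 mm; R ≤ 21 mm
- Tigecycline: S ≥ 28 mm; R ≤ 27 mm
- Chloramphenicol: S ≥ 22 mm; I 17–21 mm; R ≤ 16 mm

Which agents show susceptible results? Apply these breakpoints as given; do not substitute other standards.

Clindamycin 18 mm: in 18–19 mm ⇒ Intermediate
Levofloxacin 17 mm: ≥ 17 mm ⇒ Susceptible
Trimethoprim-sulfamethoxazole 26 mm: in 22–26 mm — I
Tigecycline: 29 mm is ≥ 28 mm ⇒ Susceptible
Chloramphenicol (22 mm) ≥ 22 mm → susceptible

levofloxacin, tigecycline, chloramphenicol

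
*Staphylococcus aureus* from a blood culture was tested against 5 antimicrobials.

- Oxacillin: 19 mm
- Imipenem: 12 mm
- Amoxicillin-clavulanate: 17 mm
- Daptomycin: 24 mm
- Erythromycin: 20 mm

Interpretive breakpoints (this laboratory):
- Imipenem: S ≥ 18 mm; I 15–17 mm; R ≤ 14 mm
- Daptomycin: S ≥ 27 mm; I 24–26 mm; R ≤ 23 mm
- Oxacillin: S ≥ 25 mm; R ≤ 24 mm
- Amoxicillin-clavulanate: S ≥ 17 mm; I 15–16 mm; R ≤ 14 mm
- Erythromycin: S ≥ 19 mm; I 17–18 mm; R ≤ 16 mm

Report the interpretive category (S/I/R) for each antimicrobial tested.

Oxacillin: 19 mm is ≤ 24 mm → Resistant
Imipenem: 12 mm is ≤ 14 mm → resistant
Amoxicillin-clavulanate 17 mm: ≥ 17 mm ⇒ Susceptible
Daptomycin (24 mm) in 24–26 mm → I
Erythromycin (20 mm) ≥ 19 mm — S

R, R, S, I, S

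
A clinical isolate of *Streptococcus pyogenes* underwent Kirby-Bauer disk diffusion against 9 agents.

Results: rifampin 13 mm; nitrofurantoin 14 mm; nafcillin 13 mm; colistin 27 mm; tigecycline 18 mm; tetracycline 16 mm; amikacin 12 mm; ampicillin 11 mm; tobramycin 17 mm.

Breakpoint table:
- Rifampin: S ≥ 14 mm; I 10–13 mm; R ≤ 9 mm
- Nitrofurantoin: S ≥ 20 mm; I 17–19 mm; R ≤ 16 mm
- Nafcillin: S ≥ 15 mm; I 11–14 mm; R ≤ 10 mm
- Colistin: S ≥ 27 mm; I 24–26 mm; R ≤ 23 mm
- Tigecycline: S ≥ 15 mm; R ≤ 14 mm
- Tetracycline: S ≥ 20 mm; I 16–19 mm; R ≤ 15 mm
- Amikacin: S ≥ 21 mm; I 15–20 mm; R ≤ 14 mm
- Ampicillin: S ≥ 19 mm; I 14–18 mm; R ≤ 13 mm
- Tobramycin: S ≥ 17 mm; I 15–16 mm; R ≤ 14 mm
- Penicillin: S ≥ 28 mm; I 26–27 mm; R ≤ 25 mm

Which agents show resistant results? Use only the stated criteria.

Rifampin: 13 mm is in 10–13 mm → I
Nitrofurantoin: 14 mm is ≤ 16 mm — resistant
Nafcillin 13 mm: in 11–14 mm → I
Colistin 27 mm: ≥ 27 mm ⇒ susceptible
Tigecycline: 18 mm is ≥ 15 mm ⇒ S
Tetracycline 16 mm: in 16–19 mm ⇒ Intermediate
Amikacin 12 mm: ≤ 14 mm ⇒ Resistant
Ampicillin 11 mm: ≤ 13 mm → R
Tobramycin: 17 mm is ≥ 17 mm → S

nitrofurantoin, amikacin, ampicillin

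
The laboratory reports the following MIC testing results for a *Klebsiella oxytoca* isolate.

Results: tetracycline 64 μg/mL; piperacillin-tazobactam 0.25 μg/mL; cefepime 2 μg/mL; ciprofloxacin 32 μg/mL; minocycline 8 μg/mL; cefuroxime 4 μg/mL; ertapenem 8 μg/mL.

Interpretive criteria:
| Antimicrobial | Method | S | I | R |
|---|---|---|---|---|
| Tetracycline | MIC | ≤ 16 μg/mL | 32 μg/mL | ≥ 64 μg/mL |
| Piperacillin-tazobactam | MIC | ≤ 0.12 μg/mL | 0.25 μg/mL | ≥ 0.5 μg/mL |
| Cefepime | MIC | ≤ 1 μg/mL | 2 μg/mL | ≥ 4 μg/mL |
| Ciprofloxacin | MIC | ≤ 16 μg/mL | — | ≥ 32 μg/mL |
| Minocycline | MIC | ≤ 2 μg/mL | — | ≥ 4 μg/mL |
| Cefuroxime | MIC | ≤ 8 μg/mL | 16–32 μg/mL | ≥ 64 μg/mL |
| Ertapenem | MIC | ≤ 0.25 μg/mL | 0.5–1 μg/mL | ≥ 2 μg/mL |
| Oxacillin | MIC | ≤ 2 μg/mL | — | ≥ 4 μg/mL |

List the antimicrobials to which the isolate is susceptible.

Tetracycline: 64 μg/mL is ≥ 64 μg/mL → resistant
Piperacillin-tazobactam 0.25 μg/mL: = 0.25 μg/mL → Intermediate
Cefepime: 2 μg/mL is = 2 μg/mL → intermediate
Ciprofloxacin (32 μg/mL) ≥ 32 μg/mL — R
Minocycline: 8 μg/mL is ≥ 4 μg/mL — R
Cefuroxime: 4 μg/mL is ≤ 8 μg/mL → susceptible
Ertapenem 8 μg/mL: ≥ 2 μg/mL → resistant

cefuroxime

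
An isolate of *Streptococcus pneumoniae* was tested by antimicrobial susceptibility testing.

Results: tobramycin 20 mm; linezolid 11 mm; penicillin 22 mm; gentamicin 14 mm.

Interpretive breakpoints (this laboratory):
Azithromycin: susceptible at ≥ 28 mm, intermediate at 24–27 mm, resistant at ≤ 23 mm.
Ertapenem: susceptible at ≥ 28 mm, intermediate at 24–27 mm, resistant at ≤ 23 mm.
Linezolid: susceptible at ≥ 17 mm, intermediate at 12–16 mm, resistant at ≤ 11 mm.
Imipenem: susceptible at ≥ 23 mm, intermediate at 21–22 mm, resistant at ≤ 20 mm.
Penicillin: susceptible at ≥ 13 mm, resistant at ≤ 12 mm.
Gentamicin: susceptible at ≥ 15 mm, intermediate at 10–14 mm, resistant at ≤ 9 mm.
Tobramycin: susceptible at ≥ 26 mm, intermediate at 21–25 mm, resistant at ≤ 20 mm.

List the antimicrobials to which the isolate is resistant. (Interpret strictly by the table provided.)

Tobramycin 20 mm: ≤ 20 mm ⇒ Resistant
Linezolid: 11 mm is ≤ 11 mm — R
Penicillin: 22 mm is ≥ 13 mm — Susceptible
Gentamicin 14 mm: in 10–14 mm — I

tobramycin, linezolid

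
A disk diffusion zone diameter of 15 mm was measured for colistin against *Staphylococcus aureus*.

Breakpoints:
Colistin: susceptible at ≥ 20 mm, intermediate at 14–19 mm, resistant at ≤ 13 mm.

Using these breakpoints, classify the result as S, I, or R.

Intermediate

Colistin 15 mm: in 14–19 mm — I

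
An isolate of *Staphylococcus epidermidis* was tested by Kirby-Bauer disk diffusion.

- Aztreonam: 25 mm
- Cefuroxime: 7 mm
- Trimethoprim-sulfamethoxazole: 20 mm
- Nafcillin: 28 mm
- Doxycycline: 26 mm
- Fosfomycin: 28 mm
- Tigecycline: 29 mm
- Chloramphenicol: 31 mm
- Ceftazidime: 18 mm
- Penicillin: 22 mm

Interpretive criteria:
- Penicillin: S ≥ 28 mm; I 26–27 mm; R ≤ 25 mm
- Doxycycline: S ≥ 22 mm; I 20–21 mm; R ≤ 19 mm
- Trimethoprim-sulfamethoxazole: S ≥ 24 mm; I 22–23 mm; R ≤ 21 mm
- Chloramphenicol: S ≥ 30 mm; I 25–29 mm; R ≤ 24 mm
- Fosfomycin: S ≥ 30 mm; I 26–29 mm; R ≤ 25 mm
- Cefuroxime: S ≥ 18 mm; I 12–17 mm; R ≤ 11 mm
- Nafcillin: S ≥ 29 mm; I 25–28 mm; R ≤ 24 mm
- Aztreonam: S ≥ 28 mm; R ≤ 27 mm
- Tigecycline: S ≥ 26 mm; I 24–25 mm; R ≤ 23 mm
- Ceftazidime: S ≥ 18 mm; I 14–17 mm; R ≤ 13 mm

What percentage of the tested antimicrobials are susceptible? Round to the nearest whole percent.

Aztreonam: 25 mm is ≤ 27 mm ⇒ resistant
Cefuroxime 7 mm: ≤ 11 mm ⇒ resistant
Trimethoprim-sulfamethoxazole (20 mm) ≤ 21 mm → R
Nafcillin 28 mm: in 25–28 mm — I
Doxycycline 26 mm: ≥ 22 mm ⇒ S
Fosfomycin (28 mm) in 26–29 mm — Intermediate
Tigecycline 29 mm: ≥ 26 mm → S
Chloramphenicol: 31 mm is ≥ 30 mm — S
Ceftazidime (18 mm) ≥ 18 mm — S
Penicillin: 22 mm is ≤ 25 mm → R
Susceptible: 4/10

40%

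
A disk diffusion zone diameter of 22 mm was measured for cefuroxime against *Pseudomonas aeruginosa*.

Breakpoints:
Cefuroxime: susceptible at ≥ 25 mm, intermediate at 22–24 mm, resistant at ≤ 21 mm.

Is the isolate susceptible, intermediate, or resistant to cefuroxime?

I

Cefuroxime (22 mm) in 22–24 mm ⇒ Intermediate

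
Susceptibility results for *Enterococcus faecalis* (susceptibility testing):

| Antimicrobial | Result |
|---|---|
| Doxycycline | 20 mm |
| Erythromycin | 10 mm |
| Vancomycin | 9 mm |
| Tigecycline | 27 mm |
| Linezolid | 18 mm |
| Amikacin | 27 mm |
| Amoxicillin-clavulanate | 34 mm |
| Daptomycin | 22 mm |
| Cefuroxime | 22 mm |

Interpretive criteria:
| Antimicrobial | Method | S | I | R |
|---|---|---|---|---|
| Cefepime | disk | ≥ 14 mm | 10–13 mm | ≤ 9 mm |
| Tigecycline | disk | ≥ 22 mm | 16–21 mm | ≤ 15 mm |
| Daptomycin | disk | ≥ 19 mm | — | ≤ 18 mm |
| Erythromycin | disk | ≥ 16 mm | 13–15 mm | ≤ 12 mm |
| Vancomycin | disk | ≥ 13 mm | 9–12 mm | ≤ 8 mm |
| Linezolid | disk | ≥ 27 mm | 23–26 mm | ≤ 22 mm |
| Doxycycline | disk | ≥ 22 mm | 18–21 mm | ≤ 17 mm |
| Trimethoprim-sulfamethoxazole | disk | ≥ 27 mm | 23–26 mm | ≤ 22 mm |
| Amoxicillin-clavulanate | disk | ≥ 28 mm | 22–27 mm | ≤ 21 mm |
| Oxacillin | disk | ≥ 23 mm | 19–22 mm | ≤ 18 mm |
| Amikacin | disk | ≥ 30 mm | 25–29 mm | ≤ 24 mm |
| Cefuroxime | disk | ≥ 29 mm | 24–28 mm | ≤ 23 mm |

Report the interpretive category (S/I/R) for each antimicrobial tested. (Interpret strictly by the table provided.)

I, R, I, S, R, I, S, S, R

Doxycycline: 20 mm is in 18–21 mm → intermediate
Erythromycin 10 mm: ≤ 12 mm ⇒ R
Vancomycin: 9 mm is in 9–12 mm — I
Tigecycline 27 mm: ≥ 22 mm → Susceptible
Linezolid (18 mm) ≤ 22 mm → R
Amikacin 27 mm: in 25–29 mm ⇒ I
Amoxicillin-clavulanate: 34 mm is ≥ 28 mm ⇒ Susceptible
Daptomycin (22 mm) ≥ 19 mm — Susceptible
Cefuroxime: 22 mm is ≤ 23 mm — Resistant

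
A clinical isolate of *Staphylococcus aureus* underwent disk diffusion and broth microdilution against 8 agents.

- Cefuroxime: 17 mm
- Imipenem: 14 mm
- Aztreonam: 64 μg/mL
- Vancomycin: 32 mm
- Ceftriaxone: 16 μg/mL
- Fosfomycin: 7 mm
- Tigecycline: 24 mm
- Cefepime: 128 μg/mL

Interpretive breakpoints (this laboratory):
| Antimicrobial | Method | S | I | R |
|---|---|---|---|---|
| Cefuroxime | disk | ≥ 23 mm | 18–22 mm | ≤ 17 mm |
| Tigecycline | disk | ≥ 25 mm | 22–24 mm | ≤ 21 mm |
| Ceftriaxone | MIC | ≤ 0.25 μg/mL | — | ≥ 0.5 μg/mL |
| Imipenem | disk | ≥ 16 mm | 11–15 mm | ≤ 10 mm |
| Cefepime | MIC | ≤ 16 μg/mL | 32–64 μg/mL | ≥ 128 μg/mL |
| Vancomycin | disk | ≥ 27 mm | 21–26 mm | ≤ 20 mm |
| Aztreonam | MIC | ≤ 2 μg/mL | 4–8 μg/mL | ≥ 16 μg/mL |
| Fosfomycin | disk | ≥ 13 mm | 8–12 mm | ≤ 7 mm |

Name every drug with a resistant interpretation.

cefuroxime, aztreonam, ceftriaxone, fosfomycin, cefepime

Cefuroxime: 17 mm is ≤ 17 mm → Resistant
Imipenem: 14 mm is in 11–15 mm ⇒ I
Aztreonam: 64 μg/mL is ≥ 16 μg/mL → Resistant
Vancomycin: 32 mm is ≥ 27 mm ⇒ Susceptible
Ceftriaxone (16 μg/mL) ≥ 0.5 μg/mL — Resistant
Fosfomycin (7 mm) ≤ 7 mm ⇒ R
Tigecycline: 24 mm is in 22–24 mm ⇒ intermediate
Cefepime (128 μg/mL) ≥ 128 μg/mL — R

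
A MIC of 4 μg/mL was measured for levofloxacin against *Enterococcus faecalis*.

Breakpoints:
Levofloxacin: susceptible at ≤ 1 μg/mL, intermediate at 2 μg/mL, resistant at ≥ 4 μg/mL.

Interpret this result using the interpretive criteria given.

R

Levofloxacin: 4 μg/mL is ≥ 4 μg/mL — Resistant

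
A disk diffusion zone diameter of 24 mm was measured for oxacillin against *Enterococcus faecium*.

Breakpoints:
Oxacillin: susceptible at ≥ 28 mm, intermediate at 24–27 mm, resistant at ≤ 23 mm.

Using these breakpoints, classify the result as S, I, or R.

Oxacillin (24 mm) in 24–27 mm ⇒ intermediate

Intermediate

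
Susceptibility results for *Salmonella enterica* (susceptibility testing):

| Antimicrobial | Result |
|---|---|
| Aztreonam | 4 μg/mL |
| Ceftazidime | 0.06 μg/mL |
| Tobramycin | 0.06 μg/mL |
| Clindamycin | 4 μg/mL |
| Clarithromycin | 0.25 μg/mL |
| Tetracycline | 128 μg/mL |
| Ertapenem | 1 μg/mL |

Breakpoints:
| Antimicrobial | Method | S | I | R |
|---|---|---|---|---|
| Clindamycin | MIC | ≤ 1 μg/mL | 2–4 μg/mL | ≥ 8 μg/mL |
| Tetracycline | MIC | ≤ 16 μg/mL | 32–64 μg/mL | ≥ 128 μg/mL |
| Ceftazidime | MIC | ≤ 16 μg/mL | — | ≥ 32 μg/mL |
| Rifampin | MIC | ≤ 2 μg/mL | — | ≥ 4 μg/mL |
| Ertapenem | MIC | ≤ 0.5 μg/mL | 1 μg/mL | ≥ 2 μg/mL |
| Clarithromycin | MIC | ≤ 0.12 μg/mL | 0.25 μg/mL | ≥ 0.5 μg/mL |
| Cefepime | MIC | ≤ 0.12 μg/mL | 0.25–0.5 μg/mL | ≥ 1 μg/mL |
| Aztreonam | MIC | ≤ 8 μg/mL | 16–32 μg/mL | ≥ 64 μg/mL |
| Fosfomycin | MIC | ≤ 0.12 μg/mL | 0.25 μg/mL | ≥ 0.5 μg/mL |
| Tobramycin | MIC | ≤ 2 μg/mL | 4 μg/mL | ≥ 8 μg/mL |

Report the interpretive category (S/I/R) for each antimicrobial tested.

Aztreonam: 4 μg/mL is ≤ 8 μg/mL ⇒ Susceptible
Ceftazidime (0.06 μg/mL) ≤ 16 μg/mL ⇒ susceptible
Tobramycin (0.06 μg/mL) ≤ 2 μg/mL → susceptible
Clindamycin 4 μg/mL: in 2–4 μg/mL → intermediate
Clarithromycin: 0.25 μg/mL is = 0.25 μg/mL ⇒ Intermediate
Tetracycline (128 μg/mL) ≥ 128 μg/mL → Resistant
Ertapenem 1 μg/mL: = 1 μg/mL → Intermediate

S, S, S, I, I, R, I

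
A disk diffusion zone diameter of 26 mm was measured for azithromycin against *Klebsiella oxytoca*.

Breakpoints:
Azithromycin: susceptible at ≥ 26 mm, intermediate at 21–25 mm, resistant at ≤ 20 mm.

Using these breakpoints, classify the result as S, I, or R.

Azithromycin 26 mm: ≥ 26 mm → S

S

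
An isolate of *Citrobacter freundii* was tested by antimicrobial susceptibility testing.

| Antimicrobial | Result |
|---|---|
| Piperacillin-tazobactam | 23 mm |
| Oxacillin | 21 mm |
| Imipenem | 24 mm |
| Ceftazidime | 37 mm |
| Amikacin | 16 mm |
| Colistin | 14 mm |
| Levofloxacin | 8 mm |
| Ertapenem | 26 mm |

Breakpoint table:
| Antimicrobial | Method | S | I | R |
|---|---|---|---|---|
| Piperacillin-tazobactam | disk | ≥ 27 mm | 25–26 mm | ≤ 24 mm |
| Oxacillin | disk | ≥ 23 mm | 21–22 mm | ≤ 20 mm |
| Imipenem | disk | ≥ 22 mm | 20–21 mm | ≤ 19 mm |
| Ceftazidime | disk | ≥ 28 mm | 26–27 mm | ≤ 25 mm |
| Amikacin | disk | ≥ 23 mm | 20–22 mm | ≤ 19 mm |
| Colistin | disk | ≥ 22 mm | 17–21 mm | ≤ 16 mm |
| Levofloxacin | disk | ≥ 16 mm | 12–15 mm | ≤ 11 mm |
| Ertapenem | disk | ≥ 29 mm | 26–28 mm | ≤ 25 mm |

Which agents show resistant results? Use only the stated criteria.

Piperacillin-tazobactam: 23 mm is ≤ 24 mm → Resistant
Oxacillin: 21 mm is in 21–22 mm ⇒ Intermediate
Imipenem (24 mm) ≥ 22 mm — susceptible
Ceftazidime: 37 mm is ≥ 28 mm → S
Amikacin (16 mm) ≤ 19 mm — Resistant
Colistin: 14 mm is ≤ 16 mm ⇒ resistant
Levofloxacin: 8 mm is ≤ 11 mm → R
Ertapenem (26 mm) in 26–28 mm ⇒ I

piperacillin-tazobactam, amikacin, colistin, levofloxacin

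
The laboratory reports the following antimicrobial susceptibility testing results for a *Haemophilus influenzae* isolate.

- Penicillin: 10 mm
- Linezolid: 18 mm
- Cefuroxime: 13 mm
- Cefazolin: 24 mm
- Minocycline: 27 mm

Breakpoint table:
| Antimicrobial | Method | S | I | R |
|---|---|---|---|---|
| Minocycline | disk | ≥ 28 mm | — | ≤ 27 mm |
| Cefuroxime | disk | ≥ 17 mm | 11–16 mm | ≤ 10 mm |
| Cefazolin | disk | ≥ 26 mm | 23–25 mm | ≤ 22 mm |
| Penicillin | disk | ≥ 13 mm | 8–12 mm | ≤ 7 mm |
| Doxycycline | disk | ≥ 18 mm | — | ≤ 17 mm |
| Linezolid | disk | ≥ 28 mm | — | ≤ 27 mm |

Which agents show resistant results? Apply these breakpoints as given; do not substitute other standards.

Penicillin: 10 mm is in 8–12 mm — Intermediate
Linezolid (18 mm) ≤ 27 mm ⇒ Resistant
Cefuroxime (13 mm) in 11–16 mm → intermediate
Cefazolin: 24 mm is in 23–25 mm → intermediate
Minocycline 27 mm: ≤ 27 mm → resistant

linezolid, minocycline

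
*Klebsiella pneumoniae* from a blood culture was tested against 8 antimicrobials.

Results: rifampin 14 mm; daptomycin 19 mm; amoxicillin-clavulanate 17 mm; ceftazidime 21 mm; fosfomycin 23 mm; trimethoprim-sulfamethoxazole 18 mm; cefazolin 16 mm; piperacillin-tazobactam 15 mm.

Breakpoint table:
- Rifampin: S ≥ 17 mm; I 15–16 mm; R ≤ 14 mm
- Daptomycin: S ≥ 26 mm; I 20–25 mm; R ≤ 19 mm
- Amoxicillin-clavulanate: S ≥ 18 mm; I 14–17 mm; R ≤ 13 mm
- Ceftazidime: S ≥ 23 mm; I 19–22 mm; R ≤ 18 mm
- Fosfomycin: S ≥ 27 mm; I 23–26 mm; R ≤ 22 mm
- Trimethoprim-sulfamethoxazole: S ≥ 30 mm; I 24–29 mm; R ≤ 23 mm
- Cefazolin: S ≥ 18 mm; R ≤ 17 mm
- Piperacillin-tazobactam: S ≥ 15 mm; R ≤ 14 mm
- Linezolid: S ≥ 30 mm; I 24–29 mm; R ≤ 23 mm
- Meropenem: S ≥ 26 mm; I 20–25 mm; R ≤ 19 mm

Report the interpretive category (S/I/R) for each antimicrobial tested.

Rifampin: 14 mm is ≤ 14 mm — Resistant
Daptomycin 19 mm: ≤ 19 mm → R
Amoxicillin-clavulanate (17 mm) in 14–17 mm → I
Ceftazidime: 21 mm is in 19–22 mm ⇒ I
Fosfomycin (23 mm) in 23–26 mm → intermediate
Trimethoprim-sulfamethoxazole (18 mm) ≤ 23 mm — Resistant
Cefazolin 16 mm: ≤ 17 mm → Resistant
Piperacillin-tazobactam (15 mm) ≥ 15 mm — S

R, R, I, I, I, R, R, S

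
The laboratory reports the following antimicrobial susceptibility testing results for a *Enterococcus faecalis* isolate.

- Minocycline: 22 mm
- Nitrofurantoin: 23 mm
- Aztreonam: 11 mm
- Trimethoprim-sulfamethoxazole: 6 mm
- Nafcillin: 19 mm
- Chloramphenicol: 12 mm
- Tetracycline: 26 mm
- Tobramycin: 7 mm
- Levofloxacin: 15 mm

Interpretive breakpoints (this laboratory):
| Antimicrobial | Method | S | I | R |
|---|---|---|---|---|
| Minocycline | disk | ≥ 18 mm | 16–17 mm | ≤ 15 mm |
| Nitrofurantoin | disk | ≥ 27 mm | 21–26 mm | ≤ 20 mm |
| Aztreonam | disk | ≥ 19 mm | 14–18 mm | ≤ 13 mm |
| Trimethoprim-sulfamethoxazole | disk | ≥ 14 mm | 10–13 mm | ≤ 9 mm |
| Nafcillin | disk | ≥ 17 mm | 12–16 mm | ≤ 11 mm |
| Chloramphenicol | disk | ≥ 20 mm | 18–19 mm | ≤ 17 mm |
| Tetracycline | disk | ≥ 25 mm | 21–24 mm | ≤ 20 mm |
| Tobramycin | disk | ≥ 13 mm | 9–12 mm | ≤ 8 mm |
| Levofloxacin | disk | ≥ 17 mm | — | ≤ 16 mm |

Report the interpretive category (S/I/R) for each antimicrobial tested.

Minocycline (22 mm) ≥ 18 mm — susceptible
Nitrofurantoin (23 mm) in 21–26 mm — Intermediate
Aztreonam: 11 mm is ≤ 13 mm — Resistant
Trimethoprim-sulfamethoxazole 6 mm: ≤ 9 mm ⇒ R
Nafcillin 19 mm: ≥ 17 mm — Susceptible
Chloramphenicol (12 mm) ≤ 17 mm — Resistant
Tetracycline 26 mm: ≥ 25 mm ⇒ Susceptible
Tobramycin: 7 mm is ≤ 8 mm ⇒ resistant
Levofloxacin 15 mm: ≤ 16 mm ⇒ Resistant

S, I, R, R, S, R, S, R, R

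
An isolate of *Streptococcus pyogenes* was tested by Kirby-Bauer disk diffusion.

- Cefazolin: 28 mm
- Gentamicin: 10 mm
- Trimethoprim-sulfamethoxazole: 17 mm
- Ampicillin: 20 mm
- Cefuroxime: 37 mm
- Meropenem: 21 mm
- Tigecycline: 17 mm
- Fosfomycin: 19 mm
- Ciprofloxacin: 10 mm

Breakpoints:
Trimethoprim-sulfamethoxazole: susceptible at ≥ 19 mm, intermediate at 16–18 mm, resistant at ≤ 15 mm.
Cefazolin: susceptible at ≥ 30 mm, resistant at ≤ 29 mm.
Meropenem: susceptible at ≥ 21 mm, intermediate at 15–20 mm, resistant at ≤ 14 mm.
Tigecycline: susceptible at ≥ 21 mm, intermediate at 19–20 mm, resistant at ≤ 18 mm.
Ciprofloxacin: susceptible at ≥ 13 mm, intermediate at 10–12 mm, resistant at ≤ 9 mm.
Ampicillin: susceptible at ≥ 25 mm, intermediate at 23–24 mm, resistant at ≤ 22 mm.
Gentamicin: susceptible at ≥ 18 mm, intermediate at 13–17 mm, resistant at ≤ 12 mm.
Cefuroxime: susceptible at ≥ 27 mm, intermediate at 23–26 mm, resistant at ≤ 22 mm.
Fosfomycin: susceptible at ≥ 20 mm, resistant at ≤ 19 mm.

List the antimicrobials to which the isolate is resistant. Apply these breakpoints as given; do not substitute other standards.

cefazolin, gentamicin, ampicillin, tigecycline, fosfomycin

Cefazolin: 28 mm is ≤ 29 mm ⇒ resistant
Gentamicin 10 mm: ≤ 12 mm → Resistant
Trimethoprim-sulfamethoxazole (17 mm) in 16–18 mm — I
Ampicillin (20 mm) ≤ 22 mm — resistant
Cefuroxime: 37 mm is ≥ 27 mm → susceptible
Meropenem 21 mm: ≥ 21 mm — S
Tigecycline 17 mm: ≤ 18 mm → Resistant
Fosfomycin 19 mm: ≤ 19 mm — R
Ciprofloxacin: 10 mm is in 10–12 mm — I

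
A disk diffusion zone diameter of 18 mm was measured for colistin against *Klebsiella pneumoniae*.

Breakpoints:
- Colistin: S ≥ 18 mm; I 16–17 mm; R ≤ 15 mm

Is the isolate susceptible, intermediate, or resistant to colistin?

Colistin (18 mm) ≥ 18 mm ⇒ susceptible

S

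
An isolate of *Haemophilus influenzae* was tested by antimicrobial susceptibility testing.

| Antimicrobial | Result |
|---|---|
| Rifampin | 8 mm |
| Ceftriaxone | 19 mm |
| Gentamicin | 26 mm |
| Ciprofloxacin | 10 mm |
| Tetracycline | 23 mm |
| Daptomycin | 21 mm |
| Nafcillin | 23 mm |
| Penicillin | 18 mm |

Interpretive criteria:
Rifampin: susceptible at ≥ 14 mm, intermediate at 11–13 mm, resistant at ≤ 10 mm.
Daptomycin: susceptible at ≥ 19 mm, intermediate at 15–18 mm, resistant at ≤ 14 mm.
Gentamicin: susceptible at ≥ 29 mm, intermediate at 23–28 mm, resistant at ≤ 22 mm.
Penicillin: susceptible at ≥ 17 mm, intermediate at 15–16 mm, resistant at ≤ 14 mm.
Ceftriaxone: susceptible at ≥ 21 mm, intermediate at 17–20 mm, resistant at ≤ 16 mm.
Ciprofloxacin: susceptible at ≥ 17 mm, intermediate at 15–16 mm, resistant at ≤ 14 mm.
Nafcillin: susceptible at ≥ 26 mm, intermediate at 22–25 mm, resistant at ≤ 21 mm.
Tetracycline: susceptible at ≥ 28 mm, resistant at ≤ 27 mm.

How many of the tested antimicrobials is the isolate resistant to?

3

Rifampin 8 mm: ≤ 10 mm → resistant
Ceftriaxone 19 mm: in 17–20 mm → intermediate
Gentamicin (26 mm) in 23–28 mm → I
Ciprofloxacin: 10 mm is ≤ 14 mm ⇒ resistant
Tetracycline 23 mm: ≤ 27 mm ⇒ R
Daptomycin (21 mm) ≥ 19 mm ⇒ Susceptible
Nafcillin 23 mm: in 22–25 mm → intermediate
Penicillin (18 mm) ≥ 17 mm → susceptible
Resistant: 3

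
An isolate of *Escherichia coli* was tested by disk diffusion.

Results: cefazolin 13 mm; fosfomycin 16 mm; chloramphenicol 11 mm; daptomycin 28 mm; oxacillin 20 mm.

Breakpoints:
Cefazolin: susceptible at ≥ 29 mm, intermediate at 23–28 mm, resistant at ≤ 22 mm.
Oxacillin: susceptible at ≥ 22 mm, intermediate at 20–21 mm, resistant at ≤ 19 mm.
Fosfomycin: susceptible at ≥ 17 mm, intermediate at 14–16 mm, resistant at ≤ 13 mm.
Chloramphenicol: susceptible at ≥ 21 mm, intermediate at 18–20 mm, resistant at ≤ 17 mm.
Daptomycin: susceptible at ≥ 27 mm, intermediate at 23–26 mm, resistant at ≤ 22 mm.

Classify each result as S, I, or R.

Cefazolin: 13 mm is ≤ 22 mm ⇒ resistant
Fosfomycin: 16 mm is in 14–16 mm → Intermediate
Chloramphenicol: 11 mm is ≤ 17 mm ⇒ Resistant
Daptomycin (28 mm) ≥ 27 mm → susceptible
Oxacillin (20 mm) in 20–21 mm → Intermediate

R, I, R, S, I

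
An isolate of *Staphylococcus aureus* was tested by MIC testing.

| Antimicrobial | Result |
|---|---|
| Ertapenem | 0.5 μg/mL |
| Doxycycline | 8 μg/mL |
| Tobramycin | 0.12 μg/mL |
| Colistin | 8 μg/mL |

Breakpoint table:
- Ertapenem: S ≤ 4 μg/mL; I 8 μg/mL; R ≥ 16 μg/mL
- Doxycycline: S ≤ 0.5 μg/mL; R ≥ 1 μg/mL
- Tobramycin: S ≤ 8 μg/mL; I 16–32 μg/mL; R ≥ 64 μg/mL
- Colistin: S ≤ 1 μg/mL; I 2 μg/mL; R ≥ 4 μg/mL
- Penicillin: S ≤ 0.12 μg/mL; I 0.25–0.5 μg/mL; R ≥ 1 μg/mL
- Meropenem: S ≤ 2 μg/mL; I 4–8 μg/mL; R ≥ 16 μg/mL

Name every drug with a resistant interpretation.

Ertapenem 0.5 μg/mL: ≤ 4 μg/mL — susceptible
Doxycycline 8 μg/mL: ≥ 1 μg/mL → R
Tobramycin: 0.12 μg/mL is ≤ 8 μg/mL → Susceptible
Colistin 8 μg/mL: ≥ 4 μg/mL ⇒ resistant

doxycycline, colistin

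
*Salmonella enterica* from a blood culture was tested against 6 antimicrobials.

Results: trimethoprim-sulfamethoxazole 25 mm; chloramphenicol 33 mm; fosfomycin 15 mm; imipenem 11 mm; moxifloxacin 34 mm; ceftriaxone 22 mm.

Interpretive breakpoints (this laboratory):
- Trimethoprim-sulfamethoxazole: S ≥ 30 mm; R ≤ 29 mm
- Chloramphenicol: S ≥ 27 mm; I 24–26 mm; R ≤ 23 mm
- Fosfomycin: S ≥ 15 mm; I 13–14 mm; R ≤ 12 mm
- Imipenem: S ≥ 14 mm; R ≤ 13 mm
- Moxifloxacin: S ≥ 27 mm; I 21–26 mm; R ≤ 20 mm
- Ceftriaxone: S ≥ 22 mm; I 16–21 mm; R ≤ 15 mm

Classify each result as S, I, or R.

Trimethoprim-sulfamethoxazole 25 mm: ≤ 29 mm — Resistant
Chloramphenicol (33 mm) ≥ 27 mm — susceptible
Fosfomycin (15 mm) ≥ 15 mm — Susceptible
Imipenem: 11 mm is ≤ 13 mm — resistant
Moxifloxacin: 34 mm is ≥ 27 mm — susceptible
Ceftriaxone (22 mm) ≥ 22 mm ⇒ susceptible

R, S, S, R, S, S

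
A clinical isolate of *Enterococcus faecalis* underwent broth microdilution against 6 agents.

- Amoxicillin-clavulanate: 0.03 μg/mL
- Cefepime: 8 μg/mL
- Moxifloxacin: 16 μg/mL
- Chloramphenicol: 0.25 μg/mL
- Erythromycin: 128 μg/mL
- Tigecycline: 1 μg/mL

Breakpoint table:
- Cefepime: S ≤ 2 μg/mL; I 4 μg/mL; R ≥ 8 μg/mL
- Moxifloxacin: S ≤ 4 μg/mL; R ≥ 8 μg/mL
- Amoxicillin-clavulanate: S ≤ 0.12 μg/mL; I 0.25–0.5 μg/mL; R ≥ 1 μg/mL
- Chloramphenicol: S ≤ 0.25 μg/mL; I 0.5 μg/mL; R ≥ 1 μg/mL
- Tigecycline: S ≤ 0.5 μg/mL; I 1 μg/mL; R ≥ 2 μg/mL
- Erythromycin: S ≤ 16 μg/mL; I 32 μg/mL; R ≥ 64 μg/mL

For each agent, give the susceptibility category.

S, R, R, S, R, I

Amoxicillin-clavulanate (0.03 μg/mL) ≤ 0.12 μg/mL — susceptible
Cefepime: 8 μg/mL is ≥ 8 μg/mL ⇒ resistant
Moxifloxacin (16 μg/mL) ≥ 8 μg/mL ⇒ resistant
Chloramphenicol 0.25 μg/mL: ≤ 0.25 μg/mL ⇒ susceptible
Erythromycin (128 μg/mL) ≥ 64 μg/mL → R
Tigecycline 1 μg/mL: = 1 μg/mL → Intermediate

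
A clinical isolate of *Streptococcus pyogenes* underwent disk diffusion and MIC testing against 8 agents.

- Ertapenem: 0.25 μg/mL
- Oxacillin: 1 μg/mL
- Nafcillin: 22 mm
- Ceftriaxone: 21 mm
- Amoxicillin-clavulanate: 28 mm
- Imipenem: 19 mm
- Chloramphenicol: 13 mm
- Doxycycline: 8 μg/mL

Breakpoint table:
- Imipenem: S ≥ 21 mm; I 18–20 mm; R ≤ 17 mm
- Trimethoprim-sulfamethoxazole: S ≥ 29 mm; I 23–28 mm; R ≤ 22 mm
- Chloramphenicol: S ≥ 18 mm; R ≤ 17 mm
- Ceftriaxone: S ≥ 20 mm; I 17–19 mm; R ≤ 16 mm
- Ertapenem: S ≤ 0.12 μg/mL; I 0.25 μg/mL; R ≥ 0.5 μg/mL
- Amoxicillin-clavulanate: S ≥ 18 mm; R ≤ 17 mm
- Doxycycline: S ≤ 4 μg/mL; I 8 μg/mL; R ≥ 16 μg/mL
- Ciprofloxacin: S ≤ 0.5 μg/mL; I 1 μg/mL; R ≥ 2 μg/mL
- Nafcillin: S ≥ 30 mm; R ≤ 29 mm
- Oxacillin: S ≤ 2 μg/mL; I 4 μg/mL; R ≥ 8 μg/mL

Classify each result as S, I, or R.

Ertapenem (0.25 μg/mL) = 0.25 μg/mL ⇒ intermediate
Oxacillin 1 μg/mL: ≤ 2 μg/mL ⇒ susceptible
Nafcillin 22 mm: ≤ 29 mm ⇒ resistant
Ceftriaxone 21 mm: ≥ 20 mm ⇒ S
Amoxicillin-clavulanate: 28 mm is ≥ 18 mm ⇒ S
Imipenem (19 mm) in 18–20 mm — I
Chloramphenicol 13 mm: ≤ 17 mm — R
Doxycycline: 8 μg/mL is = 8 μg/mL — intermediate

I, S, R, S, S, I, R, I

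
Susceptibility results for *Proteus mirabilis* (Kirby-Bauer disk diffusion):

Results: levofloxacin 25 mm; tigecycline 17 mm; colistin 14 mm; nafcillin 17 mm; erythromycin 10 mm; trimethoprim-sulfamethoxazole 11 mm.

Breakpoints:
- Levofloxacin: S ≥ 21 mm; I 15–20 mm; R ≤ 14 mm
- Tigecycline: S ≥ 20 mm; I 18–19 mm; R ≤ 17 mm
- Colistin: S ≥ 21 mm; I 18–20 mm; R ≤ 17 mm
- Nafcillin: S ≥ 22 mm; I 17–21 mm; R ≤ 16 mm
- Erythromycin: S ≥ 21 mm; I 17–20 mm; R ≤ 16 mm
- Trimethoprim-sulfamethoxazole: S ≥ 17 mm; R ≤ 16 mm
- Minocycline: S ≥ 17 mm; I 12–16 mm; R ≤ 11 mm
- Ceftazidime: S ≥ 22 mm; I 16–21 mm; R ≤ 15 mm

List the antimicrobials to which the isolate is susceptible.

levofloxacin

Levofloxacin 25 mm: ≥ 21 mm ⇒ susceptible
Tigecycline 17 mm: ≤ 17 mm — R
Colistin (14 mm) ≤ 17 mm — R
Nafcillin (17 mm) in 17–21 mm ⇒ I
Erythromycin 10 mm: ≤ 16 mm ⇒ resistant
Trimethoprim-sulfamethoxazole 11 mm: ≤ 16 mm — R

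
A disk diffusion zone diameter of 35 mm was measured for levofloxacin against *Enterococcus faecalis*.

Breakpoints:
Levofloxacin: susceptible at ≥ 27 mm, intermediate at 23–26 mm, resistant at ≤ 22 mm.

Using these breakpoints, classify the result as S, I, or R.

Levofloxacin: 35 mm is ≥ 27 mm — susceptible

S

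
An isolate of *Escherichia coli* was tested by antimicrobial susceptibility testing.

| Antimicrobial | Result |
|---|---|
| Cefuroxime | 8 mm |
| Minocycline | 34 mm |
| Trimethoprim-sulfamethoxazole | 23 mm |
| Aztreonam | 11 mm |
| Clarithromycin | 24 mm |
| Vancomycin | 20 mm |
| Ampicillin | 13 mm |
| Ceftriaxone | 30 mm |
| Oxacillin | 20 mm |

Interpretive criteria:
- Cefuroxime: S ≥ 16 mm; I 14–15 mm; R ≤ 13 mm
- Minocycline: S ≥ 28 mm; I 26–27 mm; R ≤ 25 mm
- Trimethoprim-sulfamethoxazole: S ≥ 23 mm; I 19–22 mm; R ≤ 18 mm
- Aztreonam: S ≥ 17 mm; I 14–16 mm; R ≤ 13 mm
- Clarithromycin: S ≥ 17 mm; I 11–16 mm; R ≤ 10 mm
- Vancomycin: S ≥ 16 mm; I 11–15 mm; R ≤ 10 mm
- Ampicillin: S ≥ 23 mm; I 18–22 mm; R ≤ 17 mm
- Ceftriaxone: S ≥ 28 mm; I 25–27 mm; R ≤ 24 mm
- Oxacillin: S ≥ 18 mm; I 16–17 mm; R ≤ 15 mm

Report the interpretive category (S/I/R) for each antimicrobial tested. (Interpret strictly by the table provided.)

Cefuroxime: 8 mm is ≤ 13 mm — resistant
Minocycline (34 mm) ≥ 28 mm → susceptible
Trimethoprim-sulfamethoxazole 23 mm: ≥ 23 mm — Susceptible
Aztreonam 11 mm: ≤ 13 mm — resistant
Clarithromycin: 24 mm is ≥ 17 mm — susceptible
Vancomycin: 20 mm is ≥ 16 mm → S
Ampicillin: 13 mm is ≤ 17 mm → resistant
Ceftriaxone (30 mm) ≥ 28 mm — susceptible
Oxacillin: 20 mm is ≥ 18 mm ⇒ Susceptible

R, S, S, R, S, S, R, S, S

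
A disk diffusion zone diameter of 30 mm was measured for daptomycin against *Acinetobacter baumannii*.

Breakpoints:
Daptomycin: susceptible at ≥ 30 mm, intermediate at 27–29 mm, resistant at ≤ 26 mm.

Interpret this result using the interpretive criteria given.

S

Daptomycin 30 mm: ≥ 30 mm → susceptible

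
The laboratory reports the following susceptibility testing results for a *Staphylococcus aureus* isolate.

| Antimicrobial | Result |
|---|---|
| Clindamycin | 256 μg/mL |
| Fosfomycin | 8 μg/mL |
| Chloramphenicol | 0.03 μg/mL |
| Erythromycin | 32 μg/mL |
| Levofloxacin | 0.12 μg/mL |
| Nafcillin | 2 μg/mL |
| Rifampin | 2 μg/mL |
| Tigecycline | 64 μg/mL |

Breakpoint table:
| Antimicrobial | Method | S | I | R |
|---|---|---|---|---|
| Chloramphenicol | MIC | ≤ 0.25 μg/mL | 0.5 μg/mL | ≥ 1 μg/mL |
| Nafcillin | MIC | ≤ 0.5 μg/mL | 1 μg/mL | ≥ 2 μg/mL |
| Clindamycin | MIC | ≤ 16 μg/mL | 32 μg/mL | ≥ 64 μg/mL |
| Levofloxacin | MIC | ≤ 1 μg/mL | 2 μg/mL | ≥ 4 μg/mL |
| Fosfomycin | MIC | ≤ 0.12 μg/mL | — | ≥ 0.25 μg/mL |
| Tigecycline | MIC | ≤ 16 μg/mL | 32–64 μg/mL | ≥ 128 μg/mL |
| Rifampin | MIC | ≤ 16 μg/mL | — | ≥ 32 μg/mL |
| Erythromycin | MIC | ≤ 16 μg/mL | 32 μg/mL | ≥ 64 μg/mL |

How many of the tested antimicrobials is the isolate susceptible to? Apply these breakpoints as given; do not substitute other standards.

Clindamycin 256 μg/mL: ≥ 64 μg/mL — Resistant
Fosfomycin (8 μg/mL) ≥ 0.25 μg/mL — resistant
Chloramphenicol (0.03 μg/mL) ≤ 0.25 μg/mL — susceptible
Erythromycin (32 μg/mL) = 32 μg/mL — I
Levofloxacin: 0.12 μg/mL is ≤ 1 μg/mL → S
Nafcillin: 2 μg/mL is ≥ 2 μg/mL — R
Rifampin 2 μg/mL: ≤ 16 μg/mL → Susceptible
Tigecycline 64 μg/mL: in 32–64 μg/mL → I
Susceptible: 3

3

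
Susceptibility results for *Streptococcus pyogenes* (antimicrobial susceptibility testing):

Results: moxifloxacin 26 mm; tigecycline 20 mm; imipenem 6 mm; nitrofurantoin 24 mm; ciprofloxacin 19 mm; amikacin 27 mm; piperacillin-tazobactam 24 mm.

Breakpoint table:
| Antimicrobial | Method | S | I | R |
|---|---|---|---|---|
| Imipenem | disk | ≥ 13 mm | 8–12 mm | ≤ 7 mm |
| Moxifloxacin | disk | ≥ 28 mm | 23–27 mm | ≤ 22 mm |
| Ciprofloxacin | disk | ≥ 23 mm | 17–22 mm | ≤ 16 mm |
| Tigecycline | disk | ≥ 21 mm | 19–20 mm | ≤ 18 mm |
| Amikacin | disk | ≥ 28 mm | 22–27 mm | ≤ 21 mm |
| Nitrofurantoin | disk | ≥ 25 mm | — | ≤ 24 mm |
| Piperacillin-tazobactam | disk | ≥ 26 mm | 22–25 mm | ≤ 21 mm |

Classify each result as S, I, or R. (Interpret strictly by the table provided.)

I, I, R, R, I, I, I

Moxifloxacin: 26 mm is in 23–27 mm → intermediate
Tigecycline (20 mm) in 19–20 mm → I
Imipenem (6 mm) ≤ 7 mm ⇒ resistant
Nitrofurantoin (24 mm) ≤ 24 mm → Resistant
Ciprofloxacin: 19 mm is in 17–22 mm ⇒ intermediate
Amikacin (27 mm) in 22–27 mm → Intermediate
Piperacillin-tazobactam 24 mm: in 22–25 mm — intermediate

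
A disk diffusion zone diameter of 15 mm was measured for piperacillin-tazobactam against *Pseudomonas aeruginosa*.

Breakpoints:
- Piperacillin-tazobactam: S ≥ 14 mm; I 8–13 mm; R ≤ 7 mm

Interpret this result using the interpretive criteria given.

S

Piperacillin-tazobactam 15 mm: ≥ 14 mm → susceptible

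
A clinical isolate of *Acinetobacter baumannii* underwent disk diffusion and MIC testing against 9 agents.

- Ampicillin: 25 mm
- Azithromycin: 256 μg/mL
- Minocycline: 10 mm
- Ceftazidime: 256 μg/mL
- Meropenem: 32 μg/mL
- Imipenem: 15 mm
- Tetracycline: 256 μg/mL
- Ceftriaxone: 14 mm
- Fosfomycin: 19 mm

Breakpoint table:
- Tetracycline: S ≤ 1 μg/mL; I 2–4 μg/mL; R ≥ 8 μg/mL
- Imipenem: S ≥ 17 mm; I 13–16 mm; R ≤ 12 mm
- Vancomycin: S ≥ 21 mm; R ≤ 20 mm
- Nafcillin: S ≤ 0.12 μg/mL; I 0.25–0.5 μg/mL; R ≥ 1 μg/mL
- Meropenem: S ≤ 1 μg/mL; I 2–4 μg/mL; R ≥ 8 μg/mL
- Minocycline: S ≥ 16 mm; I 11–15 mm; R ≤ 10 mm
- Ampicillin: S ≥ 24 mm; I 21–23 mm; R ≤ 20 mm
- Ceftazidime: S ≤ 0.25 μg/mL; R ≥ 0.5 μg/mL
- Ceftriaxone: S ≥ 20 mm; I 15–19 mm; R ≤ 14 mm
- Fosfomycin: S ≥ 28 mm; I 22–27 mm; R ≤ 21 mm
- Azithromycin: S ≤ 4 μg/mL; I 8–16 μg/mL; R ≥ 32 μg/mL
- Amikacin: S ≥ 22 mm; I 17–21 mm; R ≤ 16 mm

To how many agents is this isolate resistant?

7

Ampicillin 25 mm: ≥ 24 mm → susceptible
Azithromycin (256 μg/mL) ≥ 32 μg/mL → R
Minocycline: 10 mm is ≤ 10 mm → R
Ceftazidime 256 μg/mL: ≥ 0.5 μg/mL ⇒ R
Meropenem (32 μg/mL) ≥ 8 μg/mL ⇒ resistant
Imipenem: 15 mm is in 13–16 mm → Intermediate
Tetracycline 256 μg/mL: ≥ 8 μg/mL → resistant
Ceftriaxone 14 mm: ≤ 14 mm ⇒ Resistant
Fosfomycin (19 mm) ≤ 21 mm ⇒ resistant
Resistant: 7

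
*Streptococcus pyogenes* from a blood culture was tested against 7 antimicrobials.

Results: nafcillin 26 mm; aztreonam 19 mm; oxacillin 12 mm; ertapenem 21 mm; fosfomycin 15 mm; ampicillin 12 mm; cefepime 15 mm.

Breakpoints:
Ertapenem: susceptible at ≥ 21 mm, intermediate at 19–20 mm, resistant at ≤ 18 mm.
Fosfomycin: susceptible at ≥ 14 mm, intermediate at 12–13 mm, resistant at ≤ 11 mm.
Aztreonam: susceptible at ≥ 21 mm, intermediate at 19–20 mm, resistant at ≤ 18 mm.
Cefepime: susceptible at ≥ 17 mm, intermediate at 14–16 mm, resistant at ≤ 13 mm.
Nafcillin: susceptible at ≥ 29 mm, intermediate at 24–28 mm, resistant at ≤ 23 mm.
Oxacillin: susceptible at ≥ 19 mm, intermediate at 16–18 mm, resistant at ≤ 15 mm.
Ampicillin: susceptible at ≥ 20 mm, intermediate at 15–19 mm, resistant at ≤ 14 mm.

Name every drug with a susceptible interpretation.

ertapenem, fosfomycin

Nafcillin (26 mm) in 24–28 mm ⇒ intermediate
Aztreonam (19 mm) in 19–20 mm → I
Oxacillin (12 mm) ≤ 15 mm ⇒ R
Ertapenem (21 mm) ≥ 21 mm — Susceptible
Fosfomycin (15 mm) ≥ 14 mm → susceptible
Ampicillin: 12 mm is ≤ 14 mm — Resistant
Cefepime (15 mm) in 14–16 mm ⇒ I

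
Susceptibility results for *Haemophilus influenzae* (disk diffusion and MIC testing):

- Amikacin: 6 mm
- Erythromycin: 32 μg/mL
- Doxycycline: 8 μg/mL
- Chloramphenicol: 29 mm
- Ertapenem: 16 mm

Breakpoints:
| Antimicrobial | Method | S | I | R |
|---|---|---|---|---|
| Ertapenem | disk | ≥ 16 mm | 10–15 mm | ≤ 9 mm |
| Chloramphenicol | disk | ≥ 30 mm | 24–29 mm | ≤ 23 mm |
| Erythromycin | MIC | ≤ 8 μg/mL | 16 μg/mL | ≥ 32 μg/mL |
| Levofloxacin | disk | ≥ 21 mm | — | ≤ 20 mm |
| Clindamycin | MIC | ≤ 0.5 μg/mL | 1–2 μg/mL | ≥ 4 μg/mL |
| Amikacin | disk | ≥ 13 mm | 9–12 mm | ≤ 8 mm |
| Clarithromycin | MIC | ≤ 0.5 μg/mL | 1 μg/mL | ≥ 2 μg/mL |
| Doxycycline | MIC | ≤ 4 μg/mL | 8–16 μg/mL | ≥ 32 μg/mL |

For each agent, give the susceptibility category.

R, R, I, I, S

Amikacin (6 mm) ≤ 8 mm → resistant
Erythromycin 32 μg/mL: ≥ 32 μg/mL ⇒ Resistant
Doxycycline 8 μg/mL: in 8–16 μg/mL ⇒ intermediate
Chloramphenicol 29 mm: in 24–29 mm ⇒ I
Ertapenem (16 mm) ≥ 16 mm → susceptible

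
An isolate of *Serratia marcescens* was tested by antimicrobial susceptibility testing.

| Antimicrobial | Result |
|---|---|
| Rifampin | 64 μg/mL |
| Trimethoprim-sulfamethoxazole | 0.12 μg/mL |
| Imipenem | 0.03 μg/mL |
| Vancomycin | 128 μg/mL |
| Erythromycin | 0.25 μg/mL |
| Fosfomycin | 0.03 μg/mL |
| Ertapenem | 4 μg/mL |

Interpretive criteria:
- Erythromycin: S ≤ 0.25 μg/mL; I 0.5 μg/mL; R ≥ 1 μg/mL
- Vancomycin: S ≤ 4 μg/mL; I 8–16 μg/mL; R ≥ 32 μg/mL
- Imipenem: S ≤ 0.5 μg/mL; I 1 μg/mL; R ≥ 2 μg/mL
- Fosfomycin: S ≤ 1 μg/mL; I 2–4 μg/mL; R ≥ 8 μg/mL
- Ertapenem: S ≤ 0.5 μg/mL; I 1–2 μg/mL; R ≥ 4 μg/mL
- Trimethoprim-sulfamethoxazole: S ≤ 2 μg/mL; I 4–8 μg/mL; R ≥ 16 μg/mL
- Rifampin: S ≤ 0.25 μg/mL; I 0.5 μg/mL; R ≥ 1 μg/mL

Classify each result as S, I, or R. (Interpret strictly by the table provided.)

R, S, S, R, S, S, R

Rifampin 64 μg/mL: ≥ 1 μg/mL ⇒ resistant
Trimethoprim-sulfamethoxazole (0.12 μg/mL) ≤ 2 μg/mL — S
Imipenem 0.03 μg/mL: ≤ 0.5 μg/mL ⇒ Susceptible
Vancomycin: 128 μg/mL is ≥ 32 μg/mL — Resistant
Erythromycin (0.25 μg/mL) ≤ 0.25 μg/mL — susceptible
Fosfomycin: 0.03 μg/mL is ≤ 1 μg/mL ⇒ S
Ertapenem (4 μg/mL) ≥ 4 μg/mL → Resistant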